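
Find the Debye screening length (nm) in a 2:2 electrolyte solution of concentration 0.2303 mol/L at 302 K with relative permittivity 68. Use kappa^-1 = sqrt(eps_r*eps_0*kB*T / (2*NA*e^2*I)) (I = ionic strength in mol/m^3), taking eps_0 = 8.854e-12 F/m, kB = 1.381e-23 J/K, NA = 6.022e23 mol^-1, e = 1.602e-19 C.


Ionic strength I = 0.2303 * 2^2 * 1000 = 921.2 mol/m^3
kappa^-1 = sqrt(68 * 8.854e-12 * 1.381e-23 * 302 / (2 * 6.022e23 * (1.602e-19)^2 * 921.2))
kappa^-1 = 0.297 nm

0.297


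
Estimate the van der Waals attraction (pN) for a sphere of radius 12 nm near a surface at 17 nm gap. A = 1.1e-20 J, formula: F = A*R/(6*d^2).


Convert to SI: R = 12 nm = 1.2e-08 m, d = 17 nm = 1.7e-08 m
F = A * R / (6 * d^2)
F = 1.1e-20 * 1.2e-08 / (6 * (1.7e-08)^2)
F = 7.61246e-14 N = 0.076 pN

0.076


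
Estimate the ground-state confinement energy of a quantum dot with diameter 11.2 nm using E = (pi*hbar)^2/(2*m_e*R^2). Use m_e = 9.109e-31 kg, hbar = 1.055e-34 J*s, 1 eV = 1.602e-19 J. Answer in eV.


Radius R = 11.2/2 = 5.6 nm = 5.6e-09 m
E = (pi * 1.055e-34)^2 / (2 * 9.109e-31 * (5.6e-09)^2)
E(J) = 1.92277e-21
E = E(J) / 1.602e-19 = 0.012 eV

0.012


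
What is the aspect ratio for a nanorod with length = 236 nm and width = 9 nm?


Aspect ratio AR = length / diameter
AR = 236 / 9
AR = 26.22

26.22


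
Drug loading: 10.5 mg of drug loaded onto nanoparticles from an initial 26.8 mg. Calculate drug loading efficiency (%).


Drug loading efficiency = (drug loaded / drug initial) * 100
DLE = 10.5 / 26.8 * 100
DLE = 0.3918 * 100
DLE = 39.18%

39.18


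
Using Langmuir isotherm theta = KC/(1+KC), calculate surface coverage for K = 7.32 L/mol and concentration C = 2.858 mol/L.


Langmuir isotherm: theta = K*C / (1 + K*C)
K*C = 7.32 * 2.858 = 20.92056
theta = 20.92056 / (1 + 20.92056) = 20.92056 / 21.92056
theta = 0.9544

0.9544


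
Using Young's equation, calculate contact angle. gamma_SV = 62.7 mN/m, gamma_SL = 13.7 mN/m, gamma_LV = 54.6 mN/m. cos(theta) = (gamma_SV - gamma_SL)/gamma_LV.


cos(theta) = (gamma_SV - gamma_SL) / gamma_LV
cos(theta) = (62.7 - 13.7) / 54.6
cos(theta) = 0.897436
theta = arccos(0.897436) = 26.18 degrees

26.18


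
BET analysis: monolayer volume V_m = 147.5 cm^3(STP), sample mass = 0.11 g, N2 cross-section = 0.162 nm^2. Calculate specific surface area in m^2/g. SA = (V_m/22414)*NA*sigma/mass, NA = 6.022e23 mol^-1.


Number of moles in monolayer = V_m / 22414 = 147.5 / 22414 = 0.00658071
Number of molecules = moles * NA = 0.00658071 * 6.022e23
SA = molecules * sigma / mass
SA = (147.5 / 22414) * 6.022e23 * 0.162e-18 / 0.11
SA = 5836.3 m^2/g

5836.3


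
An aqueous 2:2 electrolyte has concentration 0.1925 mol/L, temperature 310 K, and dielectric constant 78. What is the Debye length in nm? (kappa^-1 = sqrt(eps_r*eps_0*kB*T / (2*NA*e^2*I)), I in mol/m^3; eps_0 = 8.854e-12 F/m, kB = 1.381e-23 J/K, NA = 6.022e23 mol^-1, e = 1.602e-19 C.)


Ionic strength I = 0.1925 * 2^2 * 1000 = 770 mol/m^3
kappa^-1 = sqrt(78 * 8.854e-12 * 1.381e-23 * 310 / (2 * 6.022e23 * (1.602e-19)^2 * 770))
kappa^-1 = 0.352 nm

0.352


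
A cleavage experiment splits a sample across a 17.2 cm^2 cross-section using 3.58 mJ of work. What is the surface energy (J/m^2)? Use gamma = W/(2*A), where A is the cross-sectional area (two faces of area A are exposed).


Convert: A = 17.2 cm^2 = 0.00172 m^2, W = 3.58 mJ = 0.00358 J
Cleaving exposes two faces of area A, so total new surface = 2*A and gamma = W / (2*A)
gamma = 0.00358 / (2 * 0.00172)
gamma = 1.041 J/m^2

1.041


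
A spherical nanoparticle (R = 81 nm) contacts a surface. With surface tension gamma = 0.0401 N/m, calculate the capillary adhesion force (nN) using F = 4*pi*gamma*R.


Convert radius: R = 81 nm = 8.1e-08 m
F = 4 * pi * gamma * R
F = 4 * pi * 0.0401 * 8.1e-08
F = 4.08168e-08 N = 40.8168 nN

40.8168


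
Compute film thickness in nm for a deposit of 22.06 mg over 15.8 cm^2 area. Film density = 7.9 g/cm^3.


Convert: m = 22.06 mg = 2.2060e-05 kg, A = 15.8 cm^2 = 1.5800e-03 m^2, rho = 7.9 g/cm^3 = 7900 kg/m^3
t = m / (A * rho)
t = 2.2060e-05 / (1.5800e-03 * 7900)
t = 1.7673e-06 m = 1767.3 nm

1767.3


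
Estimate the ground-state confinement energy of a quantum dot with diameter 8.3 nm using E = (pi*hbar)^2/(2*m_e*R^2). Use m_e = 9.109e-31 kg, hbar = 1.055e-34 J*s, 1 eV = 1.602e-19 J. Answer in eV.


Radius R = 8.3/2 = 4.15 nm = 4.15e-09 m
E = (pi * 1.055e-34)^2 / (2 * 9.109e-31 * (4.15e-09)^2)
E(J) = 3.50113e-21
E = E(J) / 1.602e-19 = 0.0219 eV

0.0219


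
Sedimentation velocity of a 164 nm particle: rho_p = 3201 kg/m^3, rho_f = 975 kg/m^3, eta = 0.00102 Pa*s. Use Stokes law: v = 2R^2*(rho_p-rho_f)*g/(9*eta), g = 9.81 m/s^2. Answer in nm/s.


Radius R = 164/2 nm = 8.2e-08 m
Density difference = 3201 - 975 = 2226 kg/m^3
v = 2 * R^2 * (rho_p - rho_f) * g / (9 * eta)
v = 2 * (8.2e-08)^2 * 2226 * 9.81 / (9 * 0.00102)
v = 3.19896e-08 m/s = 31.9896 nm/s

31.9896


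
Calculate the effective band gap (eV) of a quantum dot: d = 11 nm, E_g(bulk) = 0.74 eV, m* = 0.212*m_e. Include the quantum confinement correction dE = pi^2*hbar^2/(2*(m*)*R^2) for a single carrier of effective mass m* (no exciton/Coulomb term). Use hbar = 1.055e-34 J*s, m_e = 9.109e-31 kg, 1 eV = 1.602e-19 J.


Radius R = 11/2 nm = 5.5e-09 m
Confinement energy dE = pi^2 * hbar^2 / (2 * m_eff * m_e * R^2)
dE = pi^2 * (1.055e-34)^2 / (2 * 0.212 * 9.109e-31 * (5.5e-09)^2) J, divided by 1.602e-19 J/eV
dE = 0.0587 eV
Total band gap = E_g(bulk) + dE = 0.74 + 0.0587 = 0.7987 eV

0.7987


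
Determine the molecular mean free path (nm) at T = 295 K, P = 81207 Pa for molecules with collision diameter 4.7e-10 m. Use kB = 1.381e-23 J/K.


Mean free path: lambda = kB*T / (sqrt(2) * pi * d^2 * P)
lambda = 1.381e-23 * 295 / (sqrt(2) * pi * (4.7e-10)^2 * 81207)
lambda = 5.11166e-08 m
lambda = 51.12 nm

51.12


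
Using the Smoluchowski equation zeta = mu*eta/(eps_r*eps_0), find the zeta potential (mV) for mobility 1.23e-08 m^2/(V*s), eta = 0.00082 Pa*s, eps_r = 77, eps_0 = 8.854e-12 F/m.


Smoluchowski equation: zeta = mu * eta / (eps_r * eps_0)
zeta = 1.23e-08 * 0.00082 / (77 * 8.854e-12)
zeta = 0.014794 V = 14.79 mV

14.79


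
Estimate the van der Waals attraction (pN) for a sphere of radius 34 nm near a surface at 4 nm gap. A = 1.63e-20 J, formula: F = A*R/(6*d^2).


Convert to SI: R = 34 nm = 3.4e-08 m, d = 4 nm = 4e-09 m
F = A * R / (6 * d^2)
F = 1.63e-20 * 3.4e-08 / (6 * (4e-09)^2)
F = 5.77292e-12 N = 5.773 pN

5.773


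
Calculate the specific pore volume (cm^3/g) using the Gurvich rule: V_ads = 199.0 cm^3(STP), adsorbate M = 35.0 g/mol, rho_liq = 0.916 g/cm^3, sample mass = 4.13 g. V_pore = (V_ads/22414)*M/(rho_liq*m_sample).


Moles adsorbed n = V_ads / 22414 = 199.0 / 22414 = 8.878380e-03 mol
Liquid volume V_liq = n * M / rho_liq = 8.878380e-03 * 35.0 / 0.916 = 0.33924 cm^3
Specific pore volume V_pore = V_liq / m_sample = 0.33924 / 4.13
V_pore = 0.0821 cm^3/g

0.0821


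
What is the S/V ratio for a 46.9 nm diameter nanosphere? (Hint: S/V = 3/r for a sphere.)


Radius r = 46.9/2 = 23.45 nm
S/V = 3 / r = 3 / 23.45
S/V = 0.1279 nm^-1

0.1279


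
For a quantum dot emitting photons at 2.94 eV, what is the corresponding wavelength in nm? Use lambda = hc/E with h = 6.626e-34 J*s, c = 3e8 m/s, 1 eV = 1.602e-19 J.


Convert energy: E = 2.94 eV = 2.94 * 1.602e-19 = 4.70988e-19 J
lambda = h*c / E = 6.626e-34 * 3e8 / 4.70988e-19
lambda = 4.22049e-07 m = 422.0 nm

422.0


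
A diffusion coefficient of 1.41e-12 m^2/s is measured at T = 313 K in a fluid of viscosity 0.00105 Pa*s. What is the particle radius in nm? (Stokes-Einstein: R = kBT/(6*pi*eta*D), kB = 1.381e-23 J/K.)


Stokes-Einstein: R = kB*T / (6*pi*eta*D)
R = 1.381e-23 * 313 / (6 * pi * 0.00105 * 1.41e-12)
R = 1.54892e-07 m = 154.89 nm

154.89


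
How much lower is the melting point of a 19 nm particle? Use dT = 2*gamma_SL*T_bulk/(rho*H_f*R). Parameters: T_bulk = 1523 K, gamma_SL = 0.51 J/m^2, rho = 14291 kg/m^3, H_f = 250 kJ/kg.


Radius R = 19/2 = 9.5 nm = 9.5e-09 m
Convert H_f = 250 kJ/kg = 250000 J/kg
dT = 2 * gamma_SL * T_bulk / (rho * H_f * R)
dT = 2 * 0.51 * 1523 / (14291 * 250000 * 9.5e-09)
dT = 45.8 K

45.8


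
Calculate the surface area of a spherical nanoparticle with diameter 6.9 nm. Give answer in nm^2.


Radius r = 6.9/2 = 3.45 nm
Surface area SA = 4 * pi * r^2
SA = 4 * pi * (3.45)^2
SA = 149.57 nm^2

149.57


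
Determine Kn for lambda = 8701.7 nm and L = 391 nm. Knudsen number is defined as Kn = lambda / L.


Knudsen number Kn = lambda / L
Kn = 8701.7 / 391
Kn = 22.255

22.255


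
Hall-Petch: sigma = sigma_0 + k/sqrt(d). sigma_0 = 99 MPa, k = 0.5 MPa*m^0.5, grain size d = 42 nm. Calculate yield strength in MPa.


d = 42 nm = 4.2e-08 m
sqrt(d) = 0.000204939
Hall-Petch contribution = k / sqrt(d) = 0.5 / 0.000204939 = 2439.8 MPa
sigma = sigma_0 + k/sqrt(d) = 99 + 2439.8 = 2538.8 MPa

2538.8


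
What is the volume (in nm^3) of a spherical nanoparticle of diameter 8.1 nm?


Radius r = 8.1/2 = 4.05 nm
Volume V = (4/3) * pi * r^3
V = (4/3) * pi * (4.05)^3
V = 278.26 nm^3

278.26


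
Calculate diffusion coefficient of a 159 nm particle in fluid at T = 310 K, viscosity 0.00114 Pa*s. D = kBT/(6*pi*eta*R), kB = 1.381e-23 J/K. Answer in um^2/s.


Radius R = 159/2 = 79.5 nm = 7.95e-08 m
D = kB*T / (6*pi*eta*R)
D = 1.381e-23 * 310 / (6 * pi * 0.00114 * 7.95e-08)
D = 2.50601e-12 m^2/s = 2.506 um^2/s

2.506


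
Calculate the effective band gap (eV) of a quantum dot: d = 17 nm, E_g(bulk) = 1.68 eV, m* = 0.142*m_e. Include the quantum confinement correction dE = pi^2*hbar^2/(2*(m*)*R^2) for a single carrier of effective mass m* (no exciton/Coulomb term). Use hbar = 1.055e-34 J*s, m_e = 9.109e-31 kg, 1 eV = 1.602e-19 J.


Radius R = 17/2 nm = 8.5e-09 m
Confinement energy dE = pi^2 * hbar^2 / (2 * m_eff * m_e * R^2)
dE = pi^2 * (1.055e-34)^2 / (2 * 0.142 * 9.109e-31 * (8.5e-09)^2) J, divided by 1.602e-19 J/eV
dE = 0.0367 eV
Total band gap = E_g(bulk) + dE = 1.68 + 0.0367 = 1.7167 eV

1.7167


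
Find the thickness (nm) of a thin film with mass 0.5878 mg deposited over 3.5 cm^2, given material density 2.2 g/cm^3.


Convert: m = 0.5878 mg = 5.8780e-07 kg, A = 3.5 cm^2 = 3.5000e-04 m^2, rho = 2.2 g/cm^3 = 2200 kg/m^3
t = m / (A * rho)
t = 5.8780e-07 / (3.5000e-04 * 2200)
t = 7.6338e-07 m = 763.4 nm

763.4


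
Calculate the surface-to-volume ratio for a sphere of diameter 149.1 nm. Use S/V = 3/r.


Radius r = 149.1/2 = 74.55 nm
S/V = 3 / r = 3 / 74.55
S/V = 0.0402 nm^-1

0.0402


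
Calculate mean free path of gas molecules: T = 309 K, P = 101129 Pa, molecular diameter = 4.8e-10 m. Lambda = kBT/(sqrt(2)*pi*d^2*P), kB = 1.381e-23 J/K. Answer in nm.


Mean free path: lambda = kB*T / (sqrt(2) * pi * d^2 * P)
lambda = 1.381e-23 * 309 / (sqrt(2) * pi * (4.8e-10)^2 * 101129)
lambda = 4.1222e-08 m
lambda = 41.22 nm

41.22


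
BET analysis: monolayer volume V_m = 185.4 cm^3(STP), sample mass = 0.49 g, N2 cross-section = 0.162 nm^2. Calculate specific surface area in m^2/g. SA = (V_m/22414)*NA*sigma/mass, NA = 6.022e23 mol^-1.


Number of moles in monolayer = V_m / 22414 = 185.4 / 22414 = 0.00827162
Number of molecules = moles * NA = 0.00827162 * 6.022e23
SA = molecules * sigma / mass
SA = (185.4 / 22414) * 6.022e23 * 0.162e-18 / 0.49
SA = 1646.8 m^2/g

1646.8


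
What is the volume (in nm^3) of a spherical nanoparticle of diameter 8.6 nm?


Radius r = 8.6/2 = 4.3 nm
Volume V = (4/3) * pi * r^3
V = (4/3) * pi * (4.3)^3
V = 333.04 nm^3

333.04


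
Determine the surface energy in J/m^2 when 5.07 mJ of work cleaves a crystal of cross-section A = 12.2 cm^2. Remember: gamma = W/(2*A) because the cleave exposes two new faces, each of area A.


Convert: A = 12.2 cm^2 = 0.00122 m^2, W = 5.07 mJ = 0.00507 J
Cleaving exposes two faces of area A, so total new surface = 2*A and gamma = W / (2*A)
gamma = 0.00507 / (2 * 0.00122)
gamma = 2.078 J/m^2

2.078


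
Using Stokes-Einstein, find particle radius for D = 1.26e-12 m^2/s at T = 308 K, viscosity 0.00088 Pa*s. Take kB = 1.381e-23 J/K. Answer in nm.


Stokes-Einstein: R = kB*T / (6*pi*eta*D)
R = 1.381e-23 * 308 / (6 * pi * 0.00088 * 1.26e-12)
R = 2.03512e-07 m = 203.51 nm

203.51


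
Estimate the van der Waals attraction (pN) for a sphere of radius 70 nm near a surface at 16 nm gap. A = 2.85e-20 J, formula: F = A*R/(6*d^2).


Convert to SI: R = 70 nm = 7e-08 m, d = 16 nm = 1.6e-08 m
F = A * R / (6 * d^2)
F = 2.85e-20 * 7e-08 / (6 * (1.6e-08)^2)
F = 1.29883e-12 N = 1.299 pN

1.299


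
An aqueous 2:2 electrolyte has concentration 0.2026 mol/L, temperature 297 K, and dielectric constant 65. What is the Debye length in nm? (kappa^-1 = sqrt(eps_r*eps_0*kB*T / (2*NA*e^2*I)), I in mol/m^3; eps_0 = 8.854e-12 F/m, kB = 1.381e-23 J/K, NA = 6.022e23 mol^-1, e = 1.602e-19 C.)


Ionic strength I = 0.2026 * 2^2 * 1000 = 810.4 mol/m^3
kappa^-1 = sqrt(65 * 8.854e-12 * 1.381e-23 * 297 / (2 * 6.022e23 * (1.602e-19)^2 * 810.4))
kappa^-1 = 0.307 nm

0.307


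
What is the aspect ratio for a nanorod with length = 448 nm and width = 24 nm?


Aspect ratio AR = length / diameter
AR = 448 / 24
AR = 18.67

18.67


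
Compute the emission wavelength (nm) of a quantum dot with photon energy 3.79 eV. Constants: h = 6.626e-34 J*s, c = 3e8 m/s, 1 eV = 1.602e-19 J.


Convert energy: E = 3.79 eV = 3.79 * 1.602e-19 = 6.07158e-19 J
lambda = h*c / E = 6.626e-34 * 3e8 / 6.07158e-19
lambda = 3.27394e-07 m = 327.4 nm

327.4


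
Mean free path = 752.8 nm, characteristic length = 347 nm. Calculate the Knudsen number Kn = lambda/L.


Knudsen number Kn = lambda / L
Kn = 752.8 / 347
Kn = 2.1695

2.1695


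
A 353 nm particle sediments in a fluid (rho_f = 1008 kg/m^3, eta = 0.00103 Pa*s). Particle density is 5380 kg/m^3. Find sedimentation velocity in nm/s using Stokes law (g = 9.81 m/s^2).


Radius R = 353/2 nm = 1.765e-07 m
Density difference = 5380 - 1008 = 4372 kg/m^3
v = 2 * R^2 * (rho_p - rho_f) * g / (9 * eta)
v = 2 * (1.765e-07)^2 * 4372 * 9.81 / (9 * 0.00103)
v = 2.88263e-07 m/s = 288.263 nm/s

288.263


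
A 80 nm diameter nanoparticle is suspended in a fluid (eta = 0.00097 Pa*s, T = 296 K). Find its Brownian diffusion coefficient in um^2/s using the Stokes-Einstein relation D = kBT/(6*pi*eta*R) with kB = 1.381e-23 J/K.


Radius R = 80/2 = 40 nm = 4e-08 m
D = kB*T / (6*pi*eta*R)
D = 1.381e-23 * 296 / (6 * pi * 0.00097 * 4e-08)
D = 5.58924e-12 m^2/s = 5.589 um^2/s

5.589


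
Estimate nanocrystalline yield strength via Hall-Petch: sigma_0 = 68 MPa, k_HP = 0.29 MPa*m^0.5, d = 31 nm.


d = 31 nm = 3.1e-08 m
sqrt(d) = 0.0001760682
Hall-Petch contribution = k / sqrt(d) = 0.29 / 0.0001760682 = 1647.1 MPa
sigma = sigma_0 + k/sqrt(d) = 68 + 1647.1 = 1715.1 MPa

1715.1


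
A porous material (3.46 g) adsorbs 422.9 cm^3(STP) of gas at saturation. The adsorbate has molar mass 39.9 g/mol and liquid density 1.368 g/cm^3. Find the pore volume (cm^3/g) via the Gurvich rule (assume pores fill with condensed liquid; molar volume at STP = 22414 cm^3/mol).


Moles adsorbed n = V_ads / 22414 = 422.9 / 22414 = 1.886767e-02 mol
Liquid volume V_liq = n * M / rho_liq = 1.886767e-02 * 39.9 / 1.368 = 0.55031 cm^3
Specific pore volume V_pore = V_liq / m_sample = 0.55031 / 3.46
V_pore = 0.159 cm^3/g

0.159


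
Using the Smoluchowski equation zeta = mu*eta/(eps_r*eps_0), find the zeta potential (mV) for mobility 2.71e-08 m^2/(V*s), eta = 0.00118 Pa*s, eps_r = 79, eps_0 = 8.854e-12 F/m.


Smoluchowski equation: zeta = mu * eta / (eps_r * eps_0)
zeta = 2.71e-08 * 0.00118 / (79 * 8.854e-12)
zeta = 0.045718 V = 45.72 mV

45.72


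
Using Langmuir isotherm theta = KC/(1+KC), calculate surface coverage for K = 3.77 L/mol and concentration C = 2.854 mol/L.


Langmuir isotherm: theta = K*C / (1 + K*C)
K*C = 3.77 * 2.854 = 10.75958
theta = 10.75958 / (1 + 10.75958) = 10.75958 / 11.75958
theta = 0.915

0.915


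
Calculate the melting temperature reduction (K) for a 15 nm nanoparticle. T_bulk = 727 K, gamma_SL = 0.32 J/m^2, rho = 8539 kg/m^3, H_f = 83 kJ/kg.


Radius R = 15/2 = 7.5 nm = 7.5e-09 m
Convert H_f = 83 kJ/kg = 83000 J/kg
dT = 2 * gamma_SL * T_bulk / (rho * H_f * R)
dT = 2 * 0.32 * 727 / (8539 * 83000 * 7.5e-09)
dT = 87.5 K

87.5


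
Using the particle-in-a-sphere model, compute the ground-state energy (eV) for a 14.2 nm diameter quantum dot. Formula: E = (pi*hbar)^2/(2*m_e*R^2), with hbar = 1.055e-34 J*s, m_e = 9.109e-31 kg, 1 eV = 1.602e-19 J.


Radius R = 14.2/2 = 7.1 nm = 7.1e-09 m
E = (pi * 1.055e-34)^2 / (2 * 9.109e-31 * (7.1e-09)^2)
E(J) = 1.19615e-21
E = E(J) / 1.602e-19 = 0.0075 eV

0.0075


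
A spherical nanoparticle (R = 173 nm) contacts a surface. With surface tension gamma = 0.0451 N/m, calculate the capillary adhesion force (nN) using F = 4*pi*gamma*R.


Convert radius: R = 173 nm = 1.73e-07 m
F = 4 * pi * gamma * R
F = 4 * pi * 0.0451 * 1.73e-07
F = 9.80466e-08 N = 98.0466 nN

98.0466


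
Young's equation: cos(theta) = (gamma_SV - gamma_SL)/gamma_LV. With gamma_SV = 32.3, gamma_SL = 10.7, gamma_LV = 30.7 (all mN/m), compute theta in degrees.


cos(theta) = (gamma_SV - gamma_SL) / gamma_LV
cos(theta) = (32.3 - 10.7) / 30.7
cos(theta) = 0.703583
theta = arccos(0.703583) = 45.28 degrees

45.28


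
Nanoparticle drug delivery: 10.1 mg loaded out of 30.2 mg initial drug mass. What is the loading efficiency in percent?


Drug loading efficiency = (drug loaded / drug initial) * 100
DLE = 10.1 / 30.2 * 100
DLE = 0.3344 * 100
DLE = 33.44%

33.44


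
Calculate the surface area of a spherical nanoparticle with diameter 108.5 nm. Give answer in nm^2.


Radius r = 108.5/2 = 54.25 nm
Surface area SA = 4 * pi * r^2
SA = 4 * pi * (54.25)^2
SA = 36983.61 nm^2

36983.61


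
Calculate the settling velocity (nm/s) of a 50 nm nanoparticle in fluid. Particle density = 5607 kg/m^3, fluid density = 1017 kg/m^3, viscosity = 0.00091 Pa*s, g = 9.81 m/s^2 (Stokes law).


Radius R = 50/2 nm = 2.5e-08 m
Density difference = 5607 - 1017 = 4590 kg/m^3
v = 2 * R^2 * (rho_p - rho_f) * g / (9 * eta)
v = 2 * (2.5e-08)^2 * 4590 * 9.81 / (9 * 0.00091)
v = 6.87239e-09 m/s = 6.8724 nm/s

6.8724


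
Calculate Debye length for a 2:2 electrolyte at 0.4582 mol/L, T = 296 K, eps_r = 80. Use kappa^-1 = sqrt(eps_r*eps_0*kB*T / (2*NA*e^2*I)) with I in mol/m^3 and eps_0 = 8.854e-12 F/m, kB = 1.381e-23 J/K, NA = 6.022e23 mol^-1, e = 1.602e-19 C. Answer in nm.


Ionic strength I = 0.4582 * 2^2 * 1000 = 1832.8 mol/m^3
kappa^-1 = sqrt(80 * 8.854e-12 * 1.381e-23 * 296 / (2 * 6.022e23 * (1.602e-19)^2 * 1832.8))
kappa^-1 = 0.226 nm

0.226


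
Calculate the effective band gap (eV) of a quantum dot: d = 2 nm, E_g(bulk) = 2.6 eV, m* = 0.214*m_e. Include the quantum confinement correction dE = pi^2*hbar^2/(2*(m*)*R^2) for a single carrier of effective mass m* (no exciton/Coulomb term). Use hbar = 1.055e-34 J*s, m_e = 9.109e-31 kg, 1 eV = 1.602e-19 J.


Radius R = 2/2 nm = 1e-09 m
Confinement energy dE = pi^2 * hbar^2 / (2 * m_eff * m_e * R^2)
dE = pi^2 * (1.055e-34)^2 / (2 * 0.214 * 9.109e-31 * (1e-09)^2) J, divided by 1.602e-19 J/eV
dE = 1.7588 eV
Total band gap = E_g(bulk) + dE = 2.6 + 1.7588 = 4.3588 eV

4.3588


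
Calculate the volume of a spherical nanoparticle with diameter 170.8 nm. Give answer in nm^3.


Radius r = 170.8/2 = 85.4 nm
Volume V = (4/3) * pi * r^3
V = (4/3) * pi * (85.4)^3
V = 2608928.77 nm^3

2608928.77


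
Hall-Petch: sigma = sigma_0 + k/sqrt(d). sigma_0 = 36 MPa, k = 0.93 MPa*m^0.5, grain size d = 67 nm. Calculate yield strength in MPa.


d = 67 nm = 6.7e-08 m
sqrt(d) = 0.0002588436
Hall-Petch contribution = k / sqrt(d) = 0.93 / 0.0002588436 = 3592.9 MPa
sigma = sigma_0 + k/sqrt(d) = 36 + 3592.9 = 3628.9 MPa

3628.9


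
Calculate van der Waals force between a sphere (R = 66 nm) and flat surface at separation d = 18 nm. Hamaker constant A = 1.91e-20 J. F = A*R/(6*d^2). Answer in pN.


Convert to SI: R = 66 nm = 6.6e-08 m, d = 18 nm = 1.8e-08 m
F = A * R / (6 * d^2)
F = 1.91e-20 * 6.6e-08 / (6 * (1.8e-08)^2)
F = 6.48457e-13 N = 0.648 pN

0.648


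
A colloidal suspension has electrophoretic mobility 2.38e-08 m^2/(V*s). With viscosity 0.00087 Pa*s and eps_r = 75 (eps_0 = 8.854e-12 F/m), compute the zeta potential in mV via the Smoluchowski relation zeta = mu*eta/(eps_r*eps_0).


Smoluchowski equation: zeta = mu * eta / (eps_r * eps_0)
zeta = 2.38e-08 * 0.00087 / (75 * 8.854e-12)
zeta = 0.031181 V = 31.18 mV

31.18


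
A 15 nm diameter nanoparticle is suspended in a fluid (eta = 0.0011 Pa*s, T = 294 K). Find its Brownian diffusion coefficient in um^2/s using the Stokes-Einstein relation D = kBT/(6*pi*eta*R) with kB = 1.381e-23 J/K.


Radius R = 15/2 = 7.5 nm = 7.5e-09 m
D = kB*T / (6*pi*eta*R)
D = 1.381e-23 * 294 / (6 * pi * 0.0011 * 7.5e-09)
D = 2.61087e-11 m^2/s = 26.109 um^2/s

26.109


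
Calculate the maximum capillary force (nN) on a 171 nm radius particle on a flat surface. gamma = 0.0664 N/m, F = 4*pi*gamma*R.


Convert radius: R = 171 nm = 1.71e-07 m
F = 4 * pi * gamma * R
F = 4 * pi * 0.0664 * 1.71e-07
F = 1.42684e-07 N = 142.6836 nN

142.6836


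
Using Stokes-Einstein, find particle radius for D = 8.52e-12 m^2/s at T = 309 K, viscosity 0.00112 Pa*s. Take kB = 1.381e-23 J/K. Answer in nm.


Stokes-Einstein: R = kB*T / (6*pi*eta*D)
R = 1.381e-23 * 309 / (6 * pi * 0.00112 * 8.52e-12)
R = 2.37243e-08 m = 23.72 nm

23.72


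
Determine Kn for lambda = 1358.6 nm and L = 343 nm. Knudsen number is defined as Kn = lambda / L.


Knudsen number Kn = lambda / L
Kn = 1358.6 / 343
Kn = 3.9609

3.9609


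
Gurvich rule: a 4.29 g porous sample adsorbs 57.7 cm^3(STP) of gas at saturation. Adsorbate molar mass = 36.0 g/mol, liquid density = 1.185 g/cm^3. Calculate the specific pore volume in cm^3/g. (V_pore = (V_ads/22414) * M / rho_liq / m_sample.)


Moles adsorbed n = V_ads / 22414 = 57.7 / 22414 = 2.574284e-03 mol
Liquid volume V_liq = n * M / rho_liq = 2.574284e-03 * 36.0 / 1.185 = 0.07821 cm^3
Specific pore volume V_pore = V_liq / m_sample = 0.07821 / 4.29
V_pore = 0.0182 cm^3/g

0.0182


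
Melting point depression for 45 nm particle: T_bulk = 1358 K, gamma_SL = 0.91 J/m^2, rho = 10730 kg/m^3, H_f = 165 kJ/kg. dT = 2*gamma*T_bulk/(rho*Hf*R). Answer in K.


Radius R = 45/2 = 22.5 nm = 2.25e-08 m
Convert H_f = 165 kJ/kg = 165000 J/kg
dT = 2 * gamma_SL * T_bulk / (rho * H_f * R)
dT = 2 * 0.91 * 1358 / (10730 * 165000 * 2.25e-08)
dT = 62.0 K

62.0


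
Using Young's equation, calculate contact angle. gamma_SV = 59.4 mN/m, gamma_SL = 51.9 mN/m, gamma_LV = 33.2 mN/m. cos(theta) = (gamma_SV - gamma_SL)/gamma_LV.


cos(theta) = (gamma_SV - gamma_SL) / gamma_LV
cos(theta) = (59.4 - 51.9) / 33.2
cos(theta) = 0.225904
theta = arccos(0.225904) = 76.94 degrees

76.94


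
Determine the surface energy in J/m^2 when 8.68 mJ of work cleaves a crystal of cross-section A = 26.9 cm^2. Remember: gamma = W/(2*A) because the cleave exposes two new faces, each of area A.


Convert: A = 26.9 cm^2 = 0.00269 m^2, W = 8.68 mJ = 0.00868 J
Cleaving exposes two faces of area A, so total new surface = 2*A and gamma = W / (2*A)
gamma = 0.00868 / (2 * 0.00269)
gamma = 1.613 J/m^2

1.613


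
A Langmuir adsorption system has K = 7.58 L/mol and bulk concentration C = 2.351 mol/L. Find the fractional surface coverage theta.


Langmuir isotherm: theta = K*C / (1 + K*C)
K*C = 7.58 * 2.351 = 17.82058
theta = 17.82058 / (1 + 17.82058) = 17.82058 / 18.82058
theta = 0.9469

0.9469


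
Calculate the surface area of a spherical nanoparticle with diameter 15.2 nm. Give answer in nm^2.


Radius r = 15.2/2 = 7.6 nm
Surface area SA = 4 * pi * r^2
SA = 4 * pi * (7.6)^2
SA = 725.83 nm^2

725.83


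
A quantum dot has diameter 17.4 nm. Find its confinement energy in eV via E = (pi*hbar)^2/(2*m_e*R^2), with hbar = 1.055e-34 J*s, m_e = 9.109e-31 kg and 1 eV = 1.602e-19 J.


Radius R = 17.4/2 = 8.7 nm = 8.7e-09 m
E = (pi * 1.055e-34)^2 / (2 * 9.109e-31 * (8.7e-09)^2)
E(J) = 7.96646e-22
E = E(J) / 1.602e-19 = 0.005 eV

0.005


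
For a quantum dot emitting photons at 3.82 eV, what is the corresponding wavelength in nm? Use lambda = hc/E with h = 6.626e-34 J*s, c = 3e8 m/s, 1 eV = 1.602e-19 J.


Convert energy: E = 3.82 eV = 3.82 * 1.602e-19 = 6.11964e-19 J
lambda = h*c / E = 6.626e-34 * 3e8 / 6.11964e-19
lambda = 3.24823e-07 m = 324.8 nm

324.8


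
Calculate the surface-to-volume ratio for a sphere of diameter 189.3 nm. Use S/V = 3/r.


Radius r = 189.3/2 = 94.65 nm
S/V = 3 / r = 3 / 94.65
S/V = 0.0317 nm^-1

0.0317


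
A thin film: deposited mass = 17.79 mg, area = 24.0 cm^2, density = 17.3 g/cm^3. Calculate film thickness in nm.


Convert: m = 17.79 mg = 1.7790e-05 kg, A = 24.0 cm^2 = 2.4000e-03 m^2, rho = 17.3 g/cm^3 = 17300 kg/m^3
t = m / (A * rho)
t = 1.7790e-05 / (2.4000e-03 * 17300)
t = 4.2847e-07 m = 428.5 nm

428.5


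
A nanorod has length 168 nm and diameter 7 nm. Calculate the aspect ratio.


Aspect ratio AR = length / diameter
AR = 168 / 7
AR = 24.0

24.0


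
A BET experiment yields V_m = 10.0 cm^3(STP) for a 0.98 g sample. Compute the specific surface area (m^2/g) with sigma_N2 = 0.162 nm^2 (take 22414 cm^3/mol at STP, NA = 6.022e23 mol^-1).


Number of moles in monolayer = V_m / 22414 = 10.0 / 22414 = 0.00044615
Number of molecules = moles * NA = 0.00044615 * 6.022e23
SA = molecules * sigma / mass
SA = (10.0 / 22414) * 6.022e23 * 0.162e-18 / 0.98
SA = 44.4 m^2/g

44.4


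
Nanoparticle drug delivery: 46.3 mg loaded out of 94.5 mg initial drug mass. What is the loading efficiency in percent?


Drug loading efficiency = (drug loaded / drug initial) * 100
DLE = 46.3 / 94.5 * 100
DLE = 0.4899 * 100
DLE = 48.99%

48.99


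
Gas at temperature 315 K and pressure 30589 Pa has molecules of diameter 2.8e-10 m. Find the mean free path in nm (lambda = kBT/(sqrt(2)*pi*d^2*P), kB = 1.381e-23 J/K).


Mean free path: lambda = kB*T / (sqrt(2) * pi * d^2 * P)
lambda = 1.381e-23 * 315 / (sqrt(2) * pi * (2.8e-10)^2 * 30589)
lambda = 4.0828e-07 m
lambda = 408.28 nm

408.28


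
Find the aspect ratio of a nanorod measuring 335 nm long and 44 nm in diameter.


Aspect ratio AR = length / diameter
AR = 335 / 44
AR = 7.61

7.61


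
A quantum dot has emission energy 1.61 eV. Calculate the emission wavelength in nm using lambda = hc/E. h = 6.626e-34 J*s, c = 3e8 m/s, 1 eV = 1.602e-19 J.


Convert energy: E = 1.61 eV = 1.61 * 1.602e-19 = 2.57922e-19 J
lambda = h*c / E = 6.626e-34 * 3e8 / 2.57922e-19
lambda = 7.70698e-07 m = 770.7 nm

770.7


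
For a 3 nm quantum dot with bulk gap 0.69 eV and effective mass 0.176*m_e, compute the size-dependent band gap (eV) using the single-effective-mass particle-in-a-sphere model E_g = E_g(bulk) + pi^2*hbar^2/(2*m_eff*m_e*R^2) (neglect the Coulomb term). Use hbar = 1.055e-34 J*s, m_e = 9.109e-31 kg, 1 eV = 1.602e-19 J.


Radius R = 3/2 nm = 1.5e-09 m
Confinement energy dE = pi^2 * hbar^2 / (2 * m_eff * m_e * R^2)
dE = pi^2 * (1.055e-34)^2 / (2 * 0.176 * 9.109e-31 * (1.5e-09)^2) J, divided by 1.602e-19 J/eV
dE = 0.9505 eV
Total band gap = E_g(bulk) + dE = 0.69 + 0.9505 = 1.6405 eV

1.6405


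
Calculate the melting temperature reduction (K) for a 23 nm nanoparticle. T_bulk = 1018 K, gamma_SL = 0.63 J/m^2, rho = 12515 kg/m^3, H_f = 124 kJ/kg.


Radius R = 23/2 = 11.5 nm = 1.15e-08 m
Convert H_f = 124 kJ/kg = 124000 J/kg
dT = 2 * gamma_SL * T_bulk / (rho * H_f * R)
dT = 2 * 0.63 * 1018 / (12515 * 124000 * 1.15e-08)
dT = 71.9 K

71.9


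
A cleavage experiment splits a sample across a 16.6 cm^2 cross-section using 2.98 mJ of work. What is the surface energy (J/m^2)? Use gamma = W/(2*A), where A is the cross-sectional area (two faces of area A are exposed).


Convert: A = 16.6 cm^2 = 0.00166 m^2, W = 2.98 mJ = 0.00298 J
Cleaving exposes two faces of area A, so total new surface = 2*A and gamma = W / (2*A)
gamma = 0.00298 / (2 * 0.00166)
gamma = 0.898 J/m^2

0.898


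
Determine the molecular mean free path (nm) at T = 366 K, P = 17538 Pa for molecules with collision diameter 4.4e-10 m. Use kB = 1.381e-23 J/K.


Mean free path: lambda = kB*T / (sqrt(2) * pi * d^2 * P)
lambda = 1.381e-23 * 366 / (sqrt(2) * pi * (4.4e-10)^2 * 17538)
lambda = 3.35061e-07 m
lambda = 335.06 nm

335.06


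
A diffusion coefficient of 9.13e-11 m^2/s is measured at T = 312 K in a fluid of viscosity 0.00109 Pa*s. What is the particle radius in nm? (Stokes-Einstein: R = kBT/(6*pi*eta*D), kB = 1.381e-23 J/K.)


Stokes-Einstein: R = kB*T / (6*pi*eta*D)
R = 1.381e-23 * 312 / (6 * pi * 0.00109 * 9.13e-11)
R = 2.29694e-09 m = 2.3 nm

2.3


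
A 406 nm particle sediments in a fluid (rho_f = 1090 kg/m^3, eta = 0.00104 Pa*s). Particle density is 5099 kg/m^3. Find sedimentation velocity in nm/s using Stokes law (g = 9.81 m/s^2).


Radius R = 406/2 nm = 2.03e-07 m
Density difference = 5099 - 1090 = 4009 kg/m^3
v = 2 * R^2 * (rho_p - rho_f) * g / (9 * eta)
v = 2 * (2.03e-07)^2 * 4009 * 9.81 / (9 * 0.00104)
v = 3.46299e-07 m/s = 346.299 nm/s

346.299


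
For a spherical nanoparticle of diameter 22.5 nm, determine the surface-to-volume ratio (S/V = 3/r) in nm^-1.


Radius r = 22.5/2 = 11.25 nm
S/V = 3 / r = 3 / 11.25
S/V = 0.2667 nm^-1

0.2667


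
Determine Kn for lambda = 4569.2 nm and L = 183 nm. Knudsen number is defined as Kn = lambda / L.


Knudsen number Kn = lambda / L
Kn = 4569.2 / 183
Kn = 24.9683

24.9683


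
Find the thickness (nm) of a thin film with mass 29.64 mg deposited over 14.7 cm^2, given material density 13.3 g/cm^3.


Convert: m = 29.64 mg = 2.9640e-05 kg, A = 14.7 cm^2 = 1.4700e-03 m^2, rho = 13.3 g/cm^3 = 13300 kg/m^3
t = m / (A * rho)
t = 2.9640e-05 / (1.4700e-03 * 13300)
t = 1.5160e-06 m = 1516.0 nm

1516.0


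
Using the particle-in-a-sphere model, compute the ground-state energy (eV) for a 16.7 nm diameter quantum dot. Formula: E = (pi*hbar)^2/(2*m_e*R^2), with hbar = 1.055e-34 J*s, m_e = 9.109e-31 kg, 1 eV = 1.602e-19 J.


Radius R = 16.7/2 = 8.35 nm = 8.35e-09 m
E = (pi * 1.055e-34)^2 / (2 * 9.109e-31 * (8.35e-09)^2)
E(J) = 8.64831e-22
E = E(J) / 1.602e-19 = 0.0054 eV

0.0054


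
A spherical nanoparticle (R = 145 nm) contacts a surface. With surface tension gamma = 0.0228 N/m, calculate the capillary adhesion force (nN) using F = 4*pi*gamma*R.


Convert radius: R = 145 nm = 1.45e-07 m
F = 4 * pi * gamma * R
F = 4 * pi * 0.0228 * 1.45e-07
F = 4.15444e-08 N = 41.5444 nN

41.5444


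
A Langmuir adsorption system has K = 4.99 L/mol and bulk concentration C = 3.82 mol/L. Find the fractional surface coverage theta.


Langmuir isotherm: theta = K*C / (1 + K*C)
K*C = 4.99 * 3.82 = 19.0618
theta = 19.0618 / (1 + 19.0618) = 19.0618 / 20.0618
theta = 0.9502

0.9502


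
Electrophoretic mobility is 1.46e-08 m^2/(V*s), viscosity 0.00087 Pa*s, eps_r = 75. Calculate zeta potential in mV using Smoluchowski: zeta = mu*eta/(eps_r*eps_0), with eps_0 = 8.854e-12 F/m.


Smoluchowski equation: zeta = mu * eta / (eps_r * eps_0)
zeta = 1.46e-08 * 0.00087 / (75 * 8.854e-12)
zeta = 0.019128 V = 19.13 mV

19.13


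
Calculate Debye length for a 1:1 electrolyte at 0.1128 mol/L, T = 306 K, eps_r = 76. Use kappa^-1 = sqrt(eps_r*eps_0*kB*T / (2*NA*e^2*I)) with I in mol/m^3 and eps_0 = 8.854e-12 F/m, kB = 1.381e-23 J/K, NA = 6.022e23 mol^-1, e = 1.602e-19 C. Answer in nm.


Ionic strength I = 0.1128 * 1^2 * 1000 = 112.8 mol/m^3
kappa^-1 = sqrt(76 * 8.854e-12 * 1.381e-23 * 306 / (2 * 6.022e23 * (1.602e-19)^2 * 112.8))
kappa^-1 = 0.903 nm

0.903


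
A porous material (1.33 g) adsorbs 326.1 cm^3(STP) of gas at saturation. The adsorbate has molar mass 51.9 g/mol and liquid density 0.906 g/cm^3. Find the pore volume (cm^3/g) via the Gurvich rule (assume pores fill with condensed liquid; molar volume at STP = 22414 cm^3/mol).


Moles adsorbed n = V_ads / 22414 = 326.1 / 22414 = 1.454894e-02 mol
Liquid volume V_liq = n * M / rho_liq = 1.454894e-02 * 51.9 / 0.906 = 0.83343 cm^3
Specific pore volume V_pore = V_liq / m_sample = 0.83343 / 1.33
V_pore = 0.6266 cm^3/g

0.6266


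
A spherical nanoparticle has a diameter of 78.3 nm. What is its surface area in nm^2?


Radius r = 78.3/2 = 39.15 nm
Surface area SA = 4 * pi * r^2
SA = 4 * pi * (39.15)^2
SA = 19260.76 nm^2

19260.76


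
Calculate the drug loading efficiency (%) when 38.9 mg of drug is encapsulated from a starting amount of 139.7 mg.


Drug loading efficiency = (drug loaded / drug initial) * 100
DLE = 38.9 / 139.7 * 100
DLE = 0.2785 * 100
DLE = 27.85%

27.85


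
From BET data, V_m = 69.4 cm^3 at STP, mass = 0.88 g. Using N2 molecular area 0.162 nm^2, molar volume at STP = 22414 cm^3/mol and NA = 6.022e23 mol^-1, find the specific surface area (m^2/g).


Number of moles in monolayer = V_m / 22414 = 69.4 / 22414 = 0.00309628
Number of molecules = moles * NA = 0.00309628 * 6.022e23
SA = molecules * sigma / mass
SA = (69.4 / 22414) * 6.022e23 * 0.162e-18 / 0.88
SA = 343.3 m^2/g

343.3


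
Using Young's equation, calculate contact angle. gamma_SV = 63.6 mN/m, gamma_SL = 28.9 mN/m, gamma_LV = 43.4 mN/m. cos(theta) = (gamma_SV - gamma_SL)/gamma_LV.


cos(theta) = (gamma_SV - gamma_SL) / gamma_LV
cos(theta) = (63.6 - 28.9) / 43.4
cos(theta) = 0.799539
theta = arccos(0.799539) = 36.91 degrees

36.91


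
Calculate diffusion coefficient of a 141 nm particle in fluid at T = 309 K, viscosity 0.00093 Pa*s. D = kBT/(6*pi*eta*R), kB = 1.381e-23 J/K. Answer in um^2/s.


Radius R = 141/2 = 70.5 nm = 7.05e-08 m
D = kB*T / (6*pi*eta*R)
D = 1.381e-23 * 309 / (6 * pi * 0.00093 * 7.05e-08)
D = 3.45286e-12 m^2/s = 3.453 um^2/s

3.453


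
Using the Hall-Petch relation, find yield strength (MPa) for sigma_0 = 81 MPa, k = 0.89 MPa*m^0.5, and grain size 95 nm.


d = 95 nm = 9.5e-08 m
sqrt(d) = 0.0003082207
Hall-Petch contribution = k / sqrt(d) = 0.89 / 0.0003082207 = 2887.5 MPa
sigma = sigma_0 + k/sqrt(d) = 81 + 2887.5 = 2968.5 MPa

2968.5


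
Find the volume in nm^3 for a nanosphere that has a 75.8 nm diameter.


Radius r = 75.8/2 = 37.9 nm
Volume V = (4/3) * pi * r^3
V = (4/3) * pi * (37.9)^3
V = 228037.48 nm^3

228037.48


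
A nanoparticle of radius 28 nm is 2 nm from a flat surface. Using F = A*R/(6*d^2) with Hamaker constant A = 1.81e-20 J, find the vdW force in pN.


Convert to SI: R = 28 nm = 2.8e-08 m, d = 2 nm = 2e-09 m
F = A * R / (6 * d^2)
F = 1.81e-20 * 2.8e-08 / (6 * (2e-09)^2)
F = 2.11167e-11 N = 21.117 pN

21.117


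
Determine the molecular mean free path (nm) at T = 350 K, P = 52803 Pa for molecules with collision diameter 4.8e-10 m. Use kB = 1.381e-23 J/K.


Mean free path: lambda = kB*T / (sqrt(2) * pi * d^2 * P)
lambda = 1.381e-23 * 350 / (sqrt(2) * pi * (4.8e-10)^2 * 52803)
lambda = 8.94243e-08 m
lambda = 89.42 nm

89.42


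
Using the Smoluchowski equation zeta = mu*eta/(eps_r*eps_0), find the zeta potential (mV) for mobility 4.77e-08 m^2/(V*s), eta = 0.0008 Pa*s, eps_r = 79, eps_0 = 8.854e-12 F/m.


Smoluchowski equation: zeta = mu * eta / (eps_r * eps_0)
zeta = 4.77e-08 * 0.0008 / (79 * 8.854e-12)
zeta = 0.054556 V = 54.56 mV

54.56


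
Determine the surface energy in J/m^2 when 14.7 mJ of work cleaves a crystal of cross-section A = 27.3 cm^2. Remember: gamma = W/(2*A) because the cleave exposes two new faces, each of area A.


Convert: A = 27.3 cm^2 = 0.00273 m^2, W = 14.7 mJ = 0.0147 J
Cleaving exposes two faces of area A, so total new surface = 2*A and gamma = W / (2*A)
gamma = 0.0147 / (2 * 0.00273)
gamma = 2.692 J/m^2

2.692


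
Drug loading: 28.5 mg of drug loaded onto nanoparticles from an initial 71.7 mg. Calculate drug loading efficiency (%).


Drug loading efficiency = (drug loaded / drug initial) * 100
DLE = 28.5 / 71.7 * 100
DLE = 0.3975 * 100
DLE = 39.75%

39.75


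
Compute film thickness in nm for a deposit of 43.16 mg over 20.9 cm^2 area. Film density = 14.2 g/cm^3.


Convert: m = 43.16 mg = 4.3160e-05 kg, A = 20.9 cm^2 = 2.0900e-03 m^2, rho = 14.2 g/cm^3 = 14200 kg/m^3
t = m / (A * rho)
t = 4.3160e-05 / (2.0900e-03 * 14200)
t = 1.4543e-06 m = 1454.3 nm

1454.3


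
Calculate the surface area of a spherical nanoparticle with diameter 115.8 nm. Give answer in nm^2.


Radius r = 115.8/2 = 57.9 nm
Surface area SA = 4 * pi * r^2
SA = 4 * pi * (57.9)^2
SA = 42127.63 nm^2

42127.63


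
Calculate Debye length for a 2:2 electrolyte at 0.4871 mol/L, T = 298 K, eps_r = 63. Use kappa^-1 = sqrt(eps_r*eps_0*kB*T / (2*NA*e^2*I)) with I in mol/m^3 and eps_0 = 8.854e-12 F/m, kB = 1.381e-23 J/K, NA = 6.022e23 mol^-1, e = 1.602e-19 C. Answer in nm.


Ionic strength I = 0.4871 * 2^2 * 1000 = 1948.4 mol/m^3
kappa^-1 = sqrt(63 * 8.854e-12 * 1.381e-23 * 298 / (2 * 6.022e23 * (1.602e-19)^2 * 1948.4))
kappa^-1 = 0.195 nm

0.195


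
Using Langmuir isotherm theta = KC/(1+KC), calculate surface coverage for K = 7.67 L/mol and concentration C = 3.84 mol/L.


Langmuir isotherm: theta = K*C / (1 + K*C)
K*C = 7.67 * 3.84 = 29.4528
theta = 29.4528 / (1 + 29.4528) = 29.4528 / 30.4528
theta = 0.9672

0.9672


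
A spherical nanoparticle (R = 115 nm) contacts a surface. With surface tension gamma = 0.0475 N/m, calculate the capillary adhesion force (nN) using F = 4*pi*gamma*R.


Convert radius: R = 115 nm = 1.15e-07 m
F = 4 * pi * gamma * R
F = 4 * pi * 0.0475 * 1.15e-07
F = 6.86438e-08 N = 68.6438 nN

68.6438


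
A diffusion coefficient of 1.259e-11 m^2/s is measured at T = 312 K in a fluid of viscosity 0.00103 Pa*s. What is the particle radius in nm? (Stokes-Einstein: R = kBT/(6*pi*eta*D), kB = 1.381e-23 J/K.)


Stokes-Einstein: R = kB*T / (6*pi*eta*D)
R = 1.381e-23 * 312 / (6 * pi * 0.00103 * 1.259e-11)
R = 1.76272e-08 m = 17.63 nm

17.63


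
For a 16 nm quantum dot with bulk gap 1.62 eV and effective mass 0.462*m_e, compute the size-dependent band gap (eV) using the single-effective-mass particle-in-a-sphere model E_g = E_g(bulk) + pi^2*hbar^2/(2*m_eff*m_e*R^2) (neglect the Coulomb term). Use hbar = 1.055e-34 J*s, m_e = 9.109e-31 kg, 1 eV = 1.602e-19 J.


Radius R = 16/2 nm = 8e-09 m
Confinement energy dE = pi^2 * hbar^2 / (2 * m_eff * m_e * R^2)
dE = pi^2 * (1.055e-34)^2 / (2 * 0.462 * 9.109e-31 * (8e-09)^2) J, divided by 1.602e-19 J/eV
dE = 0.0127 eV
Total band gap = E_g(bulk) + dE = 1.62 + 0.0127 = 1.6327 eV

1.6327


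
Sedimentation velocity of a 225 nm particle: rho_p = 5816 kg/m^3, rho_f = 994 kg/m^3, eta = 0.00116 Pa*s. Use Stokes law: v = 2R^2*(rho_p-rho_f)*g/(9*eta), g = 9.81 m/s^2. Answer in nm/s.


Radius R = 225/2 nm = 1.125e-07 m
Density difference = 5816 - 994 = 4822 kg/m^3
v = 2 * R^2 * (rho_p - rho_f) * g / (9 * eta)
v = 2 * (1.125e-07)^2 * 4822 * 9.81 / (9 * 0.00116)
v = 1.14691e-07 m/s = 114.6914 nm/s

114.6914


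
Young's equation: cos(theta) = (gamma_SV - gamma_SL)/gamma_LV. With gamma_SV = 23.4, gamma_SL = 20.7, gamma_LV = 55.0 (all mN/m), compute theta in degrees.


cos(theta) = (gamma_SV - gamma_SL) / gamma_LV
cos(theta) = (23.4 - 20.7) / 55.0
cos(theta) = 0.049091
theta = arccos(0.049091) = 87.19 degrees

87.19


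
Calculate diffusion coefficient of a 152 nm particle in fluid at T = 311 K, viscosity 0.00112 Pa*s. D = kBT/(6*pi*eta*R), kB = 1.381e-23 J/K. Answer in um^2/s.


Radius R = 152/2 = 76 nm = 7.6e-08 m
D = kB*T / (6*pi*eta*R)
D = 1.381e-23 * 311 / (6 * pi * 0.00112 * 7.6e-08)
D = 2.67683e-12 m^2/s = 2.677 um^2/s

2.677


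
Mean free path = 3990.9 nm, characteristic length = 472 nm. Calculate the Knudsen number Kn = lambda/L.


Knudsen number Kn = lambda / L
Kn = 3990.9 / 472
Kn = 8.4553

8.4553


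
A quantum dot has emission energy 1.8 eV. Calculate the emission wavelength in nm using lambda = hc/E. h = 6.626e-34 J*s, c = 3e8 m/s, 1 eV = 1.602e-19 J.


Convert energy: E = 1.8 eV = 1.8 * 1.602e-19 = 2.8836e-19 J
lambda = h*c / E = 6.626e-34 * 3e8 / 2.8836e-19
lambda = 6.89347e-07 m = 689.3 nm

689.3


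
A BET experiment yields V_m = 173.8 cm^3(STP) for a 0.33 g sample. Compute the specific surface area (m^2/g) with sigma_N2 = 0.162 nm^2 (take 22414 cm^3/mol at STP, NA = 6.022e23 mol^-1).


Number of moles in monolayer = V_m / 22414 = 173.8 / 22414 = 0.00775408
Number of molecules = moles * NA = 0.00775408 * 6.022e23
SA = molecules * sigma / mass
SA = (173.8 / 22414) * 6.022e23 * 0.162e-18 / 0.33
SA = 2292.3 m^2/g

2292.3
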